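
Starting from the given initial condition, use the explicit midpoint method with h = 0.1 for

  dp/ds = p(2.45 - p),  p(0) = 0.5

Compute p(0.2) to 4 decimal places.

0.7225

Midpoint: k1 = f(s_n, p_n); k2 = f(s_n + h/2, p_n + (h/2)·k1); p_{n+1} = p_n + h·k2.
s=0.000000, p=0.500000:
  k1 = f(0.000000, 0.500000) = 0.975000
  k2 = f(0.050000, 0.548750) = 1.043311
  p ← 0.500000 + 0.1·1.043311 = 0.604331
s=0.100000, p=0.604331:
  k1 = f(0.100000, 0.604331) = 1.115395
  k2 = f(0.150000, 0.660101) = 1.181514
  p ← 0.604331 + 0.1·1.181514 = 0.722482
p(0.2) ≈ 0.7225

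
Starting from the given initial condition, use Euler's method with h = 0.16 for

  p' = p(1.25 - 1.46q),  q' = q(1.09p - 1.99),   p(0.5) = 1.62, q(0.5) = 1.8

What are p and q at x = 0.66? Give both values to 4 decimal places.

1.2628, 1.7354

Euler on (p,q): p_{n+1} = p_n + h·p', q_{n+1} = q_n + h·q'.
0.500000: (1.620000, 1.800000); f=(-2.232360, -0.403560) → (1.262822, 1.735430)
(p(0.66), q(0.66)) ≈ (1.2628, 1.7354)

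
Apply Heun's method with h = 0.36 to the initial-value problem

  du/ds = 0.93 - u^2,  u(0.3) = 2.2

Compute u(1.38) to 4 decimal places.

1.1233

Heun: k1 = f(s_n, u_n); k2 = f(s_n + h, u_n + h·k1); u_{n+1} = u_n + (h/2)·(k1 + k2).
s=0.300000, u=2.200000:
  k1 = f(0.300000, 2.200000) = -3.910000
  k2 = f(0.660000, 0.792400) = 0.302102
  u ← 2.200000 + (0.36/2)·(-3.910000 + 0.302102) = 1.550578
s=0.660000, u=1.550578:
  k1 = f(0.660000, 1.550578) = -1.474293
  k2 = f(1.020000, 1.019833) = -0.110059
  u ← 1.550578 + (0.36/2)·(-1.474293 + (-0.110059)) = 1.265395
s=1.020000, u=1.265395:
  k1 = f(1.020000, 1.265395) = -0.671224
  k2 = f(1.380000, 1.023754) = -0.118073
  u ← 1.265395 + (0.36/2)·(-0.671224 + (-0.118073)) = 1.123322
u(1.38) ≈ 1.1233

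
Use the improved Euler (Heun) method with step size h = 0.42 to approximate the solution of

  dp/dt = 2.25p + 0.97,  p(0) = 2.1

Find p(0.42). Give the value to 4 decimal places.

5.6221

Heun: k1 = f(t_n, p_n); k2 = f(t_n + h, p_n + h·k1); p_{n+1} = p_n + (h/2)·(k1 + k2).
t=0.000000, p=2.100000:
  k1 = f(0.000000, 2.100000) = 5.695000
  k2 = f(0.420000, 4.491900) = 11.076775
  p ← 2.100000 + (0.42/2)·(5.695000 + 11.076775) = 5.622073
p(0.42) ≈ 5.6221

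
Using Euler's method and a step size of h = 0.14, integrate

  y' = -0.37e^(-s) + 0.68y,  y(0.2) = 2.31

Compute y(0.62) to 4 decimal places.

Euler: y_{n+1} = y_n + h·f(s_n, y_n).
s=0.200000, y=2.310000: f=1.267870 → y ← 2.310000 + 0.14·1.267870 = 2.487502
s=0.340000, y=2.487502: f=1.428146 → y ← 2.487502 + 0.14·1.428146 = 2.687442
s=0.480000, y=2.687442: f=1.598511 → y ← 2.687442 + 0.14·1.598511 = 2.911234
y(0.62) ≈ 2.9112

2.9112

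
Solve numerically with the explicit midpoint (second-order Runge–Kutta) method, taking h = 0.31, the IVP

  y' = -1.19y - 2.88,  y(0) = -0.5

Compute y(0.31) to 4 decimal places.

-1.0777

Midpoint: k1 = f(s_n, y_n); k2 = f(s_n + h/2, y_n + (h/2)·k1); y_{n+1} = y_n + h·k2.
s=0.000000, y=-0.500000:
  k1 = f(0.000000, -0.500000) = -2.285000
  k2 = f(0.155000, -0.854175) = -1.863532
  y ← -0.500000 + 0.31·(-1.863532) = -1.077695
y(0.31) ≈ -1.0777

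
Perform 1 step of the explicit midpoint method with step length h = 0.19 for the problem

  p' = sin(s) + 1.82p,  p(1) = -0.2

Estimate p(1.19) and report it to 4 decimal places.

-0.0846

Midpoint: k1 = f(s_n, p_n); k2 = f(s_n + h/2, p_n + (h/2)·k1); p_{n+1} = p_n + h·k2.
s=1.000000, p=-0.200000:
  k1 = f(1.000000, -0.200000) = 0.477471
  k2 = f(1.095000, -0.154640) = 0.607483
  p ← -0.200000 + 0.19·0.607483 = -0.084578
p(1.19) ≈ -0.0846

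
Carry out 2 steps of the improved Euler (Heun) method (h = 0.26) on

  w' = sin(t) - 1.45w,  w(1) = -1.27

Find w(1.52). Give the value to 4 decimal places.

Heun: k1 = f(t_n, w_n); k2 = f(t_n + h, w_n + h·k1); w_{n+1} = w_n + (h/2)·(k1 + k2).
t=1.000000, w=-1.270000:
  k1 = f(1.000000, -1.270000) = 2.682971
  k2 = f(1.260000, -0.572428) = 1.782110
  w ← -1.270000 + (0.26/2)·(2.682971 + 1.782110) = -0.689539
t=1.260000, w=-0.689539:
  k1 = f(1.260000, -0.689539) = 1.951923
  k2 = f(1.520000, -0.182040) = 1.262668
  w ← -0.689539 + (0.26/2)·(1.951923 + 1.262668) = -0.271643
w(1.52) ≈ -0.2716

-0.2716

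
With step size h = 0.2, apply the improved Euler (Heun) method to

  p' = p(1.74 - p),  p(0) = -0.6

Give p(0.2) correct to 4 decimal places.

Heun: k1 = f(t_n, p_n); k2 = f(t_n + h, p_n + h·k1); p_{n+1} = p_n + (h/2)·(k1 + k2).
t=0.000000, p=-0.600000:
  k1 = f(0.000000, -0.600000) = -1.404000
  k2 = f(0.200000, -0.880800) = -2.308401
  p ← -0.600000 + (0.2/2)·(-1.404000 + (-2.308401)) = -0.971240
p(0.2) ≈ -0.9712

-0.9712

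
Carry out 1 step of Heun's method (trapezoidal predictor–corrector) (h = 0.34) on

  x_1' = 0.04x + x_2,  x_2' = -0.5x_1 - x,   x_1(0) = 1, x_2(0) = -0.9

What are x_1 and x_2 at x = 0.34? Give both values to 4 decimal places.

0.6674, -1.1018

Heun on (x_1,x_2): k1 = f(x_n, state_n); k2 = f(x_n + h, state_n + h·k1); state_{n+1} = state_n + (h/2)·(k1 + k2).
0.000000: (1.000000, -0.900000)
  k1 = (-0.900000, -0.500000)
  predictor → (0.694000, -1.070000)
  k2 = (-1.056400, -0.687000)
  → (0.667412, -1.101790)
(x_1(0.34), x_2(0.34)) ≈ (0.6674, -1.1018)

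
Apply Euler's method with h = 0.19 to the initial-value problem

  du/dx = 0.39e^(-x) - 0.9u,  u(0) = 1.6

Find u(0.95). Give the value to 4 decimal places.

Euler: u_{n+1} = u_n + h·f(x_n, u_n).
x=0.000000, u=1.600000: f=-1.050000 → u ← 1.600000 + 0.19·(-1.050000) = 1.400500
x=0.190000, u=1.400500: f=-0.937936 → u ← 1.400500 + 0.19·(-0.937936) = 1.222292
x=0.380000, u=1.222292: f=-0.833357 → u ← 1.222292 + 0.19·(-0.833357) = 1.063954
x=0.570000, u=1.063954: f=-0.737004 → u ← 1.063954 + 0.19·(-0.737004) = 0.923924
x=0.760000, u=0.923924: f=-0.649141 → u ← 0.923924 + 0.19·(-0.649141) = 0.800587
u(0.95) ≈ 0.8006

0.8006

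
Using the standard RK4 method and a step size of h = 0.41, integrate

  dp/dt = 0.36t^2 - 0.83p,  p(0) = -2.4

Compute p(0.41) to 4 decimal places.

RK4: k1 = f(t_n, p_n); k2 = f(t_n + h/2, p_n + (h/2)·k1); k3 = f(t_n + h/2, p_n + (h/2)·k2); k4 = f(t_n + h, p_n + h·k3); p_{n+1} = p_n + (h/6)·(k1 + 2k2 + 2k3 + k4).
t=0.000000, p=-2.400000:
  k1 = f(0.000000, -2.400000) = 1.992000
  k2 = f(0.205000, -1.991640) = 1.668190
  k3 = f(0.205000, -2.058021) = 1.723286
  k4 = f(0.410000, -1.693453) = 1.466082
  p ← -2.400000 + (0.41/6)·(k1 + 2k2 + 2k3 + k4) = -1.700196
p(0.41) ≈ -1.7002

-1.7002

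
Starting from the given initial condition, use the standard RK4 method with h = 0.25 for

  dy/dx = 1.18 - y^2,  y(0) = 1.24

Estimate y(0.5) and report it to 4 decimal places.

1.1359

RK4: k1 = f(x_n, y_n); k2 = f(x_n + h/2, y_n + (h/2)·k1); k3 = f(x_n + h/2, y_n + (h/2)·k2); k4 = f(x_n + h, y_n + h·k3); y_{n+1} = y_n + (h/6)·(k1 + 2k2 + 2k3 + k4).
x=0.000000, y=1.240000:
  k1 = f(0.000000, 1.240000) = -0.357600
  k2 = f(0.125000, 1.195300) = -0.248742
  k3 = f(0.125000, 1.208907) = -0.281457
  k4 = f(0.250000, 1.169636) = -0.188048
  y ← 1.240000 + (0.25/6)·(k1 + 2k2 + 2k3 + k4) = 1.173081
x=0.250000, y=1.173081:
  k1 = f(0.250000, 1.173081) = -0.196120
  k2 = f(0.375000, 1.148566) = -0.139205
  k3 = f(0.375000, 1.155681) = -0.155598
  k4 = f(0.500000, 1.134182) = -0.106369
  y ← 1.173081 + (0.25/6)·(k1 + 2k2 + 2k3 + k4) = 1.135911
y(0.5) ≈ 1.1359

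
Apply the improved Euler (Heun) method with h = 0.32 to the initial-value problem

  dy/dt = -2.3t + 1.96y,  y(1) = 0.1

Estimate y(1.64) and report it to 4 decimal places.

Heun: k1 = f(t_n, y_n); k2 = f(t_n + h, y_n + h·k1); y_{n+1} = y_n + (h/2)·(k1 + k2).
t=1.000000, y=0.100000:
  k1 = f(1.000000, 0.100000) = -2.104000
  k2 = f(1.320000, -0.573280) = -4.159629
  y ← 0.100000 + (0.32/2)·(-2.104000 + (-4.159629)) = -0.902181
t=1.320000, y=-0.902181:
  k1 = f(1.320000, -0.902181) = -4.804274
  k2 = f(1.640000, -2.439548) = -8.553515
  y ← -0.902181 + (0.32/2)·(-4.804274 + (-8.553515)) = -3.039427
y(1.64) ≈ -3.0394

-3.0394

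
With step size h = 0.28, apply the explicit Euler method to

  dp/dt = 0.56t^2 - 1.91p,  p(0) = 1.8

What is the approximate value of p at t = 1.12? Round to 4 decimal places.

Euler: p_{n+1} = p_n + h·f(t_n, p_n).
t=0.000000, p=1.800000: f=-3.438000 → p ← 1.800000 + 0.28·(-3.438000) = 0.837360
t=0.280000, p=0.837360: f=-1.555454 → p ← 0.837360 + 0.28·(-1.555454) = 0.401833
t=0.560000, p=0.401833: f=-0.591885 → p ← 0.401833 + 0.28·(-0.591885) = 0.236105
t=0.840000, p=0.236105: f=-0.055825 → p ← 0.236105 + 0.28·(-0.055825) = 0.220474
p(1.12) ≈ 0.2205

0.2205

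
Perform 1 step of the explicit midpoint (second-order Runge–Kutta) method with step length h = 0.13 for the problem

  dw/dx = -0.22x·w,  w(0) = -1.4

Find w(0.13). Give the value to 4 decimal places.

Midpoint: k1 = f(x_n, w_n); k2 = f(x_n + h/2, w_n + (h/2)·k1); w_{n+1} = w_n + h·k2.
x=0.000000, w=-1.400000:
  k1 = f(0.000000, -1.400000) = 0.000000
  k2 = f(0.065000, -1.400000) = 0.020020
  w ← -1.400000 + 0.13·0.020020 = -1.397397
w(0.13) ≈ -1.3974

-1.3974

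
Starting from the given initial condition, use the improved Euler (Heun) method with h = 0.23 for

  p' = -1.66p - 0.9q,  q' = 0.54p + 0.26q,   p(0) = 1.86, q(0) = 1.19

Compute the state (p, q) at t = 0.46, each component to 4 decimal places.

Heun on (p,q): k1 = f(t_n, state_n); k2 = f(t_n + h, state_n + h·k1); state_{n+1} = state_n + (h/2)·(k1 + k2).
0.000000: (1.860000, 1.190000)
  k1 = (-4.158600, 1.313800)
  predictor → (0.903522, 1.492174)
  k2 = (-2.842803, 0.875867)
  → (1.054839, 1.441812)
0.230000: (1.054839, 1.441812)
  k1 = (-3.048663, 0.944484)
  predictor → (0.353646, 1.659043)
  k2 = (-2.080191, 0.622320)
  → (0.465020, 1.621994)
(p(0.46), q(0.46)) ≈ (0.4650, 1.6220)

0.4650, 1.6220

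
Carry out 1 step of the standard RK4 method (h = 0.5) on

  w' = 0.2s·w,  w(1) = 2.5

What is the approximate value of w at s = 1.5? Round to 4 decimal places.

RK4: k1 = f(s_n, w_n); k2 = f(s_n + h/2, w_n + (h/2)·k1); k3 = f(s_n + h/2, w_n + (h/2)·k2); k4 = f(s_n + h, w_n + h·k3); w_{n+1} = w_n + (h/6)·(k1 + 2k2 + 2k3 + k4).
s=1.000000, w=2.500000:
  k1 = f(1.000000, 2.500000) = 0.500000
  k2 = f(1.250000, 2.625000) = 0.656250
  k3 = f(1.250000, 2.664062) = 0.666016
  k4 = f(1.500000, 2.833008) = 0.849902
  w ← 2.500000 + (0.5/6)·(k1 + 2k2 + 2k3 + k4) = 2.832869
w(1.5) ≈ 2.8329

2.8329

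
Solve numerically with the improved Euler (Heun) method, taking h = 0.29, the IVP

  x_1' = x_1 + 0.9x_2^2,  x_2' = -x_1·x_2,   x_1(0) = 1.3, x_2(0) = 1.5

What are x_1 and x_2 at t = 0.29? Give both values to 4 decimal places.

2.2244, 0.9104

Heun on (x_1,x_2): k1 = f(t_n, state_n); k2 = f(t_n + h, state_n + h·k1); state_{n+1} = state_n + (h/2)·(k1 + k2).
0.000000: (1.300000, 1.500000)
  k1 = (3.325000, -1.950000)
  predictor → (2.264250, 0.934500)
  k2 = (3.050211, -2.115942)
  → (2.224406, 0.910438)
(x_1(0.29), x_2(0.29)) ≈ (2.2244, 0.9104)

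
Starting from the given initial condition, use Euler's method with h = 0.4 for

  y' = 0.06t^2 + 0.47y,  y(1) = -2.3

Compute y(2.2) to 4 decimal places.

-3.6888

Euler: y_{n+1} = y_n + h·f(t_n, y_n).
t=1.000000, y=-2.300000: f=-1.021000 → y ← -2.300000 + 0.4·(-1.021000) = -2.708400
t=1.400000, y=-2.708400: f=-1.155348 → y ← -2.708400 + 0.4·(-1.155348) = -3.170539
t=1.800000, y=-3.170539: f=-1.295753 → y ← -3.170539 + 0.4·(-1.295753) = -3.688841
y(2.2) ≈ -3.6888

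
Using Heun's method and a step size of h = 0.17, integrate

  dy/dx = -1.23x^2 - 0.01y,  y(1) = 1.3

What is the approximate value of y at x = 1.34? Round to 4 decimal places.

0.7179

Heun: k1 = f(x_n, y_n); k2 = f(x_n + h, y_n + h·k1); y_{n+1} = y_n + (h/2)·(k1 + k2).
x=1.000000, y=1.300000:
  k1 = f(1.000000, 1.300000) = -1.243000
  k2 = f(1.170000, 1.088690) = -1.694634
  y ← 1.300000 + (0.17/2)·(-1.243000 + (-1.694634)) = 1.050301
x=1.170000, y=1.050301:
  k1 = f(1.170000, 1.050301) = -1.694250
  k2 = f(1.340000, 0.762279) = -2.216211
  y ← 1.050301 + (0.17/2)·(-1.694250 + (-2.216211)) = 0.717912
y(1.34) ≈ 0.7179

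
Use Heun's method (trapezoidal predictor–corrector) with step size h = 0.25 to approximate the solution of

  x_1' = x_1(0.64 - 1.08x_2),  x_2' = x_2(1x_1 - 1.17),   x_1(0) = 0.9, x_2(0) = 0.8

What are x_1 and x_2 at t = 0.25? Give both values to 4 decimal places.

0.8572, 0.7431

Heun on (x_1,x_2): k1 = f(t_n, state_n); k2 = f(t_n + h, state_n + h·k1); state_{n+1} = state_n + (h/2)·(k1 + k2).
0.000000: (0.900000, 0.800000)
  k1 = (-0.201600, -0.216000)
  predictor → (0.849600, 0.746000)
  k2 = (-0.140762, -0.239018)
  → (0.857205, 0.743123)
(x_1(0.25), x_2(0.25)) ≈ (0.8572, 0.7431)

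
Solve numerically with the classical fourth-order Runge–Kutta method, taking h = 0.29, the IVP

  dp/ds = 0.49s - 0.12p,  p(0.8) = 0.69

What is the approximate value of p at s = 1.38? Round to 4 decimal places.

0.9438

RK4: k1 = f(s_n, p_n); k2 = f(s_n + h/2, p_n + (h/2)·k1); k3 = f(s_n + h/2, p_n + (h/2)·k2); k4 = f(s_n + h, p_n + h·k3); p_{n+1} = p_n + (h/6)·(k1 + 2k2 + 2k3 + k4).
s=0.800000, p=0.690000:
  k1 = f(0.800000, 0.690000) = 0.309200
  k2 = f(0.945000, 0.734834) = 0.374870
  k3 = f(0.945000, 0.744356) = 0.373727
  k4 = f(1.090000, 0.798381) = 0.438294
  p ← 0.690000 + (0.29/6)·(k1 + 2k2 + 2k3 + k4) = 0.798493
s=1.090000, p=0.798493:
  k1 = f(1.090000, 0.798493) = 0.438281
  k2 = f(1.235000, 0.862044) = 0.501705
  k3 = f(1.235000, 0.871240) = 0.500601
  k4 = f(1.380000, 0.943668) = 0.562960
  p ← 0.798493 + (0.29/6)·(k1 + 2k2 + 2k3 + k4) = 0.943776
p(1.38) ≈ 0.9438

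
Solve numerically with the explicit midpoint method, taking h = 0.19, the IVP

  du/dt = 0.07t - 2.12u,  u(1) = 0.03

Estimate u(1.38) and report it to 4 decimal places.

Midpoint: k1 = f(t_n, u_n); k2 = f(t_n + h/2, u_n + (h/2)·k1); u_{n+1} = u_n + h·k2.
t=1.000000, u=0.030000:
  k1 = f(1.000000, 0.030000) = 0.006400
  k2 = f(1.095000, 0.030608) = 0.011761
  u ← 0.030000 + 0.19·0.011761 = 0.032235
t=1.190000, u=0.032235:
  k1 = f(1.190000, 0.032235) = 0.014963
  k2 = f(1.285000, 0.033656) = 0.018599
  u ← 0.032235 + 0.19·0.018599 = 0.035768
u(1.38) ≈ 0.0358

0.0358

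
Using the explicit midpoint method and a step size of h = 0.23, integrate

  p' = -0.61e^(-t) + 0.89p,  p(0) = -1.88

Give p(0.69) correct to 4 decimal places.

Midpoint: k1 = f(t_n, p_n); k2 = f(t_n + h/2, p_n + (h/2)·k1); p_{n+1} = p_n + h·k2.
t=0.000000, p=-1.880000:
  k1 = f(0.000000, -1.880000) = -2.283200
  k2 = f(0.115000, -2.142568) = -2.450619
  p ← -1.880000 + 0.23·(-2.450619) = -2.443642
t=0.230000, p=-2.443642:
  k1 = f(0.230000, -2.443642) = -2.659507
  k2 = f(0.345000, -2.749486) = -2.879057
  p ← -2.443642 + 0.23·(-2.879057) = -3.105825
t=0.460000, p=-3.105825:
  k1 = f(0.460000, -3.105825) = -3.149268
  k2 = f(0.575000, -3.467991) = -3.429762
  p ← -3.105825 + 0.23·(-3.429762) = -3.894671
p(0.69) ≈ -3.8947

-3.8947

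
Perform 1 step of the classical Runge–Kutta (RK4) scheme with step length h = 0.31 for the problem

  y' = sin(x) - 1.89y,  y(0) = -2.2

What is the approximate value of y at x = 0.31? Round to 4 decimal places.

RK4: k1 = f(x_n, y_n); k2 = f(x_n + h/2, y_n + (h/2)·k1); k3 = f(x_n + h/2, y_n + (h/2)·k2); k4 = f(x_n + h, y_n + h·k3); y_{n+1} = y_n + (h/6)·(k1 + 2k2 + 2k3 + k4).
x=0.000000, y=-2.200000:
  k1 = f(0.000000, -2.200000) = 4.158000
  k2 = f(0.155000, -1.555510) = 3.094294
  k3 = f(0.155000, -1.720384) = 3.405907
  k4 = f(0.310000, -1.144169) = 2.467538
  y ← -2.200000 + (0.31/6)·(k1 + 2k2 + 2k3 + k4) = -1.185993
y(0.31) ≈ -1.1860

-1.1860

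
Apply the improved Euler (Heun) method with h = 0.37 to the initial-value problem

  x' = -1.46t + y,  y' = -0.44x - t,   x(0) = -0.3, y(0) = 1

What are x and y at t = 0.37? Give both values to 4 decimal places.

Heun on (x,y): k1 = f(t_n, state_n); k2 = f(t_n + h, state_n + h·k1); state_{n+1} = state_n + (h/2)·(k1 + k2).
0.000000: (-0.300000, 1.000000)
  k1 = (1.000000, 0.132000)
  predictor → (0.070000, 1.048840)
  k2 = (0.508640, -0.400800)
  → (-0.020902, 0.950272)
(x(0.37), y(0.37)) ≈ (-0.0209, 0.9503)

-0.0209, 0.9503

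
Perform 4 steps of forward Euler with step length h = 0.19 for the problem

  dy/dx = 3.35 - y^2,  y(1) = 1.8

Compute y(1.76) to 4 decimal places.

1.8300

Euler: y_{n+1} = y_n + h·f(x_n, y_n).
x=1.000000, y=1.800000: f=0.110000 → y ← 1.800000 + 0.19·0.110000 = 1.820900
x=1.190000, y=1.820900: f=0.034323 → y ← 1.820900 + 0.19·0.034323 = 1.827421
x=1.380000, y=1.827421: f=0.010531 → y ← 1.827421 + 0.19·0.010531 = 1.829422
x=1.570000, y=1.829422: f=0.003214 → y ← 1.829422 + 0.19·0.003214 = 1.830033
y(1.76) ≈ 1.8300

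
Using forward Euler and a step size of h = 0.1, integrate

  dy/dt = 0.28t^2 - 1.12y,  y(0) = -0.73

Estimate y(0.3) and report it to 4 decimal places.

-0.5098

Euler: y_{n+1} = y_n + h·f(t_n, y_n).
t=0.000000, y=-0.730000: f=0.817600 → y ← -0.730000 + 0.1·0.817600 = -0.648240
t=0.100000, y=-0.648240: f=0.728829 → y ← -0.648240 + 0.1·0.728829 = -0.575357
t=0.200000, y=-0.575357: f=0.655600 → y ← -0.575357 + 0.1·0.655600 = -0.509797
y(0.3) ≈ -0.5098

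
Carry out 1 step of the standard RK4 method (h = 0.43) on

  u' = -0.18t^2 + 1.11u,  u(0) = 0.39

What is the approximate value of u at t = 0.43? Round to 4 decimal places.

RK4: k1 = f(t_n, u_n); k2 = f(t_n + h/2, u_n + (h/2)·k1); k3 = f(t_n + h/2, u_n + (h/2)·k2); k4 = f(t_n + h, u_n + h·k3); u_{n+1} = u_n + (h/6)·(k1 + 2k2 + 2k3 + k4).
t=0.000000, u=0.390000:
  k1 = f(0.000000, 0.390000) = 0.432900
  k2 = f(0.215000, 0.483074) = 0.527891
  k3 = f(0.215000, 0.503497) = 0.550561
  k4 = f(0.430000, 0.626741) = 0.662401
  u ← 0.390000 + (0.43/6)·(k1 + 2k2 + 2k3 + k4) = 0.623075
u(0.43) ≈ 0.6231

0.6231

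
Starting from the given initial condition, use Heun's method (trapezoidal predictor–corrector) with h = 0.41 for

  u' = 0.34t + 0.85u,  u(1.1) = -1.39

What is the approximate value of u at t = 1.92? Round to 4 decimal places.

-2.1907

Heun: k1 = f(t_n, u_n); k2 = f(t_n + h, u_n + h·k1); u_{n+1} = u_n + (h/2)·(k1 + k2).
t=1.100000, u=-1.390000:
  k1 = f(1.100000, -1.390000) = -0.807500
  k2 = f(1.510000, -1.721075) = -0.949514
  u ← -1.390000 + (0.41/2)·(-0.807500 + (-0.949514)) = -1.750188
t=1.510000, u=-1.750188:
  k1 = f(1.510000, -1.750188) = -0.974260
  k2 = f(1.920000, -2.149634) = -1.174389
  u ← -1.750188 + (0.41/2)·(-0.974260 + (-1.174389)) = -2.190661
u(1.92) ≈ -2.1907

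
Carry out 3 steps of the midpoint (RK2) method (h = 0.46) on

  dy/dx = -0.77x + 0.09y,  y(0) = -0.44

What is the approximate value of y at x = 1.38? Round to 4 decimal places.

Midpoint: k1 = f(x_n, y_n); k2 = f(x_n + h/2, y_n + (h/2)·k1); y_{n+1} = y_n + h·k2.
x=0.000000, y=-0.440000:
  k1 = f(0.000000, -0.440000) = -0.039600
  k2 = f(0.230000, -0.449108) = -0.217520
  y ← -0.440000 + 0.46·(-0.217520) = -0.540059
x=0.460000, y=-0.540059:
  k1 = f(0.460000, -0.540059) = -0.402805
  k2 = f(0.690000, -0.632704) = -0.588243
  y ← -0.540059 + 0.46·(-0.588243) = -0.810651
x=0.920000, y=-0.810651:
  k1 = f(0.920000, -0.810651) = -0.781359
  k2 = f(1.150000, -0.990364) = -0.974633
  y ← -0.810651 + 0.46·(-0.974633) = -1.258982
y(1.38) ≈ -1.2590

-1.2590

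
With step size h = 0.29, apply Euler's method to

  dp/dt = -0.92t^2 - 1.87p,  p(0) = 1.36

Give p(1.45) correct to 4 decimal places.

Euler: p_{n+1} = p_n + h·f(t_n, p_n).
t=0.000000, p=1.360000: f=-2.543200 → p ← 1.360000 + 0.29·(-2.543200) = 0.622472
t=0.290000, p=0.622472: f=-1.241395 → p ← 0.622472 + 0.29·(-1.241395) = 0.262468
t=0.580000, p=0.262468: f=-0.800302 → p ← 0.262468 + 0.29·(-0.800302) = 0.030380
t=0.870000, p=0.030380: f=-0.753158 → p ← 0.030380 + 0.29·(-0.753158) = -0.188036
t=1.160000, p=-0.188036: f=-0.886325 → p ← -0.188036 + 0.29·(-0.886325) = -0.445070
p(1.45) ≈ -0.4451

-0.4451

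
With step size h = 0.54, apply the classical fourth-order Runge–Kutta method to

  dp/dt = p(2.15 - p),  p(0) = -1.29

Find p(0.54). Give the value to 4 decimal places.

RK4: k1 = f(t_n, p_n); k2 = f(t_n + h/2, p_n + (h/2)·k1); k3 = f(t_n + h/2, p_n + (h/2)·k2); k4 = f(t_n + h, p_n + h·k3); p_{n+1} = p_n + (h/6)·(k1 + 2k2 + 2k3 + k4).
t=0.000000, p=-1.290000:
  k1 = f(0.000000, -1.290000) = -4.437600
  k2 = f(0.270000, -2.488152) = -11.540427
  k3 = f(0.270000, -4.405915) = -28.884808
  k4 = f(0.540000, -16.887796) = -321.506425
  p ← -1.290000 + (0.54/6)·(k1 + 2k2 + 2k3 + k4) = -37.901505
p(0.54) ≈ -37.9015

-37.9015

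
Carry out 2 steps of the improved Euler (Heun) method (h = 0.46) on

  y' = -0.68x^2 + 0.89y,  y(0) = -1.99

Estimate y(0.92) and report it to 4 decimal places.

Heun: k1 = f(x_n, y_n); k2 = f(x_n + h, y_n + h·k1); y_{n+1} = y_n + (h/2)·(k1 + k2).
x=0.000000, y=-1.990000:
  k1 = f(0.000000, -1.990000) = -1.771100
  k2 = f(0.460000, -2.804706) = -2.640076
  y ← -1.990000 + (0.46/2)·(-1.771100 + (-2.640076)) = -3.004571
x=0.460000, y=-3.004571:
  k1 = f(0.460000, -3.004571) = -2.817956
  k2 = f(0.920000, -4.300830) = -4.403291
  y ← -3.004571 + (0.46/2)·(-2.817956 + (-4.403291)) = -4.665457
y(0.92) ≈ -4.6655

-4.6655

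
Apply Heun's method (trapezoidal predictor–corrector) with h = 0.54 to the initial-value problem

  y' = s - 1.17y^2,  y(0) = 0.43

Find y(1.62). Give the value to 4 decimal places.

Heun: k1 = f(s_n, y_n); k2 = f(s_n + h, y_n + h·k1); y_{n+1} = y_n + (h/2)·(k1 + k2).
s=0.000000, y=0.430000:
  k1 = f(0.000000, 0.430000) = -0.216333
  k2 = f(0.540000, 0.313180) = 0.425244
  y ← 0.430000 + (0.54/2)·(-0.216333 + 0.425244) = 0.486406
s=0.540000, y=0.486406:
  k1 = f(0.540000, 0.486406) = 0.263189
  k2 = f(1.080000, 0.628528) = 0.617795
  y ← 0.486406 + (0.54/2)·(0.263189 + 0.617795) = 0.724272
s=1.080000, y=0.724272:
  k1 = f(1.080000, 0.724272) = 0.466254
  k2 = f(1.620000, 0.976049) = 0.505375
  y ← 0.724272 + (0.54/2)·(0.466254 + 0.505375) = 0.986611
y(1.62) ≈ 0.9866

0.9866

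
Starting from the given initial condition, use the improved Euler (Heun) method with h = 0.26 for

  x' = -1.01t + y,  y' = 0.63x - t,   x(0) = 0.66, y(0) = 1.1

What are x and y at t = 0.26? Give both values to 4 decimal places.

Heun on (x,y): k1 = f(t_n, state_n); k2 = f(t_n + h, state_n + h·k1); state_{n+1} = state_n + (h/2)·(k1 + k2).
0.000000: (0.660000, 1.100000)
  k1 = (1.100000, 0.415800)
  predictor → (0.946000, 1.208108)
  k2 = (0.945508, 0.335980)
  → (0.925916, 1.197731)
(x(0.26), y(0.26)) ≈ (0.9259, 1.1977)

0.9259, 1.1977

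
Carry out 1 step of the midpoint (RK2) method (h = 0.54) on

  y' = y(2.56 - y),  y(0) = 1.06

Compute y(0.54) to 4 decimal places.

1.9211

Midpoint: k1 = f(s_n, y_n); k2 = f(s_n + h/2, y_n + (h/2)·k1); y_{n+1} = y_n + h·k2.
s=0.000000, y=1.060000:
  k1 = f(0.000000, 1.060000) = 1.590000
  k2 = f(0.270000, 1.489300) = 1.594594
  y ← 1.060000 + 0.54·1.594594 = 1.921080
y(0.54) ≈ 1.9211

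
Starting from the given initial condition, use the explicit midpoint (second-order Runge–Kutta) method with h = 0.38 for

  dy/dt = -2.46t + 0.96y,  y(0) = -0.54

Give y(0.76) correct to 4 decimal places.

Midpoint: k1 = f(t_n, y_n); k2 = f(t_n + h/2, y_n + (h/2)·k1); y_{n+1} = y_n + h·k2.
t=0.000000, y=-0.540000:
  k1 = f(0.000000, -0.540000) = -0.518400
  k2 = f(0.190000, -0.638496) = -1.080356
  y ← -0.540000 + 0.38·(-1.080356) = -0.950535
t=0.380000, y=-0.950535:
  k1 = f(0.380000, -0.950535) = -1.847314
  k2 = f(0.570000, -1.301525) = -2.651664
  y ← -0.950535 + 0.38·(-2.651664) = -1.958168
y(0.76) ≈ -1.9582

-1.9582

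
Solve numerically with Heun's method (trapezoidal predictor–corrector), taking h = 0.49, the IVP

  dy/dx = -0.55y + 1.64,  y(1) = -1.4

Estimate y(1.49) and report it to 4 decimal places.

-0.3782

Heun: k1 = f(x_n, y_n); k2 = f(x_n + h, y_n + h·k1); y_{n+1} = y_n + (h/2)·(k1 + k2).
x=1.000000, y=-1.400000:
  k1 = f(1.000000, -1.400000) = 2.410000
  k2 = f(1.490000, -0.219100) = 1.760505
  y ← -1.400000 + (0.49/2)·(2.410000 + 1.760505) = -0.378226
y(1.49) ≈ -0.3782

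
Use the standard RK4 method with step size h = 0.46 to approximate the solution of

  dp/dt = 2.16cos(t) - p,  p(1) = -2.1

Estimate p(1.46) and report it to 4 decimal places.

-1.0758

RK4: k1 = f(t_n, p_n); k2 = f(t_n + h/2, p_n + (h/2)·k1); k3 = f(t_n + h/2, p_n + (h/2)·k2); k4 = f(t_n + h, p_n + h·k3); p_{n+1} = p_n + (h/6)·(k1 + 2k2 + 2k3 + k4).
t=1.000000, p=-2.100000:
  k1 = f(1.000000, -2.100000) = 3.267053
  k2 = f(1.230000, -1.348578) = 2.070531
  k3 = f(1.230000, -1.623778) = 2.345731
  k4 = f(1.460000, -1.020964) = 1.259794
  p ← -2.100000 + (0.46/6)·(k1 + 2k2 + 2k3 + k4) = -1.075781
p(1.46) ≈ -1.0758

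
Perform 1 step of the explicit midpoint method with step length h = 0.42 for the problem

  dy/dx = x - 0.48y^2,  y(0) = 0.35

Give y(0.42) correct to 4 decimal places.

Midpoint: k1 = f(x_n, y_n); k2 = f(x_n + h/2, y_n + (h/2)·k1); y_{n+1} = y_n + h·k2.
x=0.000000, y=0.350000:
  k1 = f(0.000000, 0.350000) = -0.058800
  k2 = f(0.210000, 0.337652) = 0.155276
  y ← 0.350000 + 0.42·0.155276 = 0.415216
y(0.42) ≈ 0.4152

0.4152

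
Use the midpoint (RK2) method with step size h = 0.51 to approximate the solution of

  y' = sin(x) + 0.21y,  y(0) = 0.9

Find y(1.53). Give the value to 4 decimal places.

Midpoint: k1 = f(x_n, y_n); k2 = f(x_n + h/2, y_n + (h/2)·k1); y_{n+1} = y_n + h·k2.
x=0.000000, y=0.900000:
  k1 = f(0.000000, 0.900000) = 0.189000
  k2 = f(0.255000, 0.948195) = 0.451366
  y ← 0.900000 + 0.51·0.451366 = 1.130197
x=0.510000, y=1.130197:
  k1 = f(0.510000, 1.130197) = 0.725519
  k2 = f(0.765000, 1.315204) = 0.968730
  y ← 1.130197 + 0.51·0.968730 = 1.624249
x=1.020000, y=1.624249:
  k1 = f(1.020000, 1.624249) = 1.193200
  k2 = f(1.275000, 1.928515) = 1.361558
  y ← 1.624249 + 0.51·1.361558 = 2.318644
y(1.53) ≈ 2.3186

2.3186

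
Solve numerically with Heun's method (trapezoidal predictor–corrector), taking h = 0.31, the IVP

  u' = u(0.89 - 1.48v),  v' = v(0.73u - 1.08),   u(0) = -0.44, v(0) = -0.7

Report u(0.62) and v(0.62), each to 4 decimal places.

-1.1144, -0.2723

Heun on (u,v): k1 = f(t_n, state_n); k2 = f(t_n + h, state_n + h·k1); state_{n+1} = state_n + (h/2)·(k1 + k2).
0.000000: (-0.440000, -0.700000)
  k1 = (-0.847440, 0.980840)
  predictor → (-0.702706, -0.395940)
  k2 = (-1.037188, 0.630722)
  → (-0.732117, -0.450208)
0.310000: (-0.732117, -0.450208)
  k1 = (-1.139400, 0.726836)
  predictor → (-1.085331, -0.224889)
  k2 = (-1.327181, 0.421057)
  → (-1.114437, -0.272284)
(u(0.62), v(0.62)) ≈ (-1.1144, -0.2723)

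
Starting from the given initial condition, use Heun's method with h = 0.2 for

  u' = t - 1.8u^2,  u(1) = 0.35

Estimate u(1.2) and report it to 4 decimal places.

0.5019

Heun: k1 = f(t_n, u_n); k2 = f(t_n + h, u_n + h·k1); u_{n+1} = u_n + (h/2)·(k1 + k2).
t=1.000000, u=0.350000:
  k1 = f(1.000000, 0.350000) = 0.779500
  k2 = f(1.200000, 0.505900) = 0.739317
  u ← 0.350000 + (0.2/2)·(0.779500 + 0.739317) = 0.501882
u(1.2) ≈ 0.5019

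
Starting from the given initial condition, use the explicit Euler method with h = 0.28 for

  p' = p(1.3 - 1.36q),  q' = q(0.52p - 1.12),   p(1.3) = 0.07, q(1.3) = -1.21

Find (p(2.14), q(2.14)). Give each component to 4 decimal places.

Euler on (p,q): p_{n+1} = p_n + h·p', q_{n+1} = q_n + h·q'.
1.300000: (0.070000, -1.210000); f=(0.206192, 1.311156) → (0.127734, -0.842876)
1.580000: (0.127734, -0.842876); f=(0.312477, 0.888036) → (0.215227, -0.594226)
1.860000: (0.215227, -0.594226); f=(0.453731, 0.599029) → (0.342272, -0.426498)
(p(2.14), q(2.14)) ≈ (0.3423, -0.4265)

0.3423, -0.4265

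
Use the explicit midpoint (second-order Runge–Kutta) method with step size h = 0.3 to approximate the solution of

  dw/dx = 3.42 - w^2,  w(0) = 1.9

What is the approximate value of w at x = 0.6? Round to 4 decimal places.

Midpoint: k1 = f(x_n, w_n); k2 = f(x_n + h/2, w_n + (h/2)·k1); w_{n+1} = w_n + h·k2.
x=0.000000, w=1.900000:
  k1 = f(0.000000, 1.900000) = -0.190000
  k2 = f(0.150000, 1.871500) = -0.082512
  w ← 1.900000 + 0.3·(-0.082512) = 1.875246
x=0.300000, w=1.875246:
  k1 = f(0.300000, 1.875246) = -0.096549
  k2 = f(0.450000, 1.860764) = -0.042443
  w ← 1.875246 + 0.3·(-0.042443) = 1.862514
w(0.6) ≈ 1.8625

1.8625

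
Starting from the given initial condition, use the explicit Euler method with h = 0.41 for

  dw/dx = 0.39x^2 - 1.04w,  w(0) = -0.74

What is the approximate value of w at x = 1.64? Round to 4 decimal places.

Euler: w_{n+1} = w_n + h·f(x_n, w_n).
x=0.000000, w=-0.740000: f=0.769600 → w ← -0.740000 + 0.41·0.769600 = -0.424464
x=0.410000, w=-0.424464: f=0.507002 → w ← -0.424464 + 0.41·0.507002 = -0.216593
x=0.820000, w=-0.216593: f=0.487493 → w ← -0.216593 + 0.41·0.487493 = -0.016721
x=1.230000, w=-0.016721: f=0.607421 → w ← -0.016721 + 0.41·0.607421 = 0.232321
w(1.64) ≈ 0.2323

0.2323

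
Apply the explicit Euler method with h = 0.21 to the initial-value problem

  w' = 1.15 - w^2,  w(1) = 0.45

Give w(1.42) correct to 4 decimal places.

Euler: w_{n+1} = w_n + h·f(t_n, w_n).
t=1.000000, w=0.450000: f=0.947500 → w ← 0.450000 + 0.21·0.947500 = 0.648975
t=1.210000, w=0.648975: f=0.728831 → w ← 0.648975 + 0.21·0.728831 = 0.802030
w(1.42) ≈ 0.8020

0.8020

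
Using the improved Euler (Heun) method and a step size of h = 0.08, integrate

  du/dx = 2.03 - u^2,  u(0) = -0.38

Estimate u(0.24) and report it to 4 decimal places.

0.0966

Heun: k1 = f(x_n, u_n); k2 = f(x_n + h, u_n + h·k1); u_{n+1} = u_n + (h/2)·(k1 + k2).
x=0.000000, u=-0.380000:
  k1 = f(0.000000, -0.380000) = 1.885600
  k2 = f(0.080000, -0.229152) = 1.977489
  u ← -0.380000 + (0.08/2)·(1.885600 + 1.977489) = -0.225476
x=0.080000, u=-0.225476:
  k1 = f(0.080000, -0.225476) = 1.979160
  k2 = f(0.160000, -0.067144) = 2.025492
  u ← -0.225476 + (0.08/2)·(1.979160 + 2.025492) = -0.065290
x=0.160000, u=-0.065290:
  k1 = f(0.160000, -0.065290) = 2.025737
  k2 = f(0.240000, 0.096769) = 2.020636
  u ← -0.065290 + (0.08/2)·(2.025737 + 2.020636) = 0.096565
u(0.24) ≈ 0.0966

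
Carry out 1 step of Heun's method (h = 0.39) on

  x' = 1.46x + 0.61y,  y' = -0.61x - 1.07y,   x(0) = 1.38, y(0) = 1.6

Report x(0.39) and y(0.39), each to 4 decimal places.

Heun on (x,y): k1 = f(s_n, state_n); k2 = f(s_n + h, state_n + h·k1); state_{n+1} = state_n + (h/2)·(k1 + k2).
0.000000: (1.380000, 1.600000)
  k1 = (2.990800, -2.553800)
  predictor → (2.546412, 0.604018)
  k2 = (4.086213, -2.199611)
  → (2.760017, 0.673085)
(x(0.39), y(0.39)) ≈ (2.7600, 0.6731)

2.7600, 0.6731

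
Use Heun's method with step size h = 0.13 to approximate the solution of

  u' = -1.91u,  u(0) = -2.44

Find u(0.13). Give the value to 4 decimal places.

-1.9094

Heun: k1 = f(t_n, u_n); k2 = f(t_n + h, u_n + h·k1); u_{n+1} = u_n + (h/2)·(k1 + k2).
t=0.000000, u=-2.440000:
  k1 = f(0.000000, -2.440000) = 4.660400
  k2 = f(0.130000, -1.834148) = 3.503223
  u ← -2.440000 + (0.13/2)·(4.660400 + 3.503223) = -1.909365
u(0.13) ≈ -1.9094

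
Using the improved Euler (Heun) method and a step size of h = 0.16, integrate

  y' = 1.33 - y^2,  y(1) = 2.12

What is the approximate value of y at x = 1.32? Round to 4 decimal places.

Heun: k1 = f(x_n, y_n); k2 = f(x_n + h, y_n + h·k1); y_{n+1} = y_n + (h/2)·(k1 + k2).
x=1.000000, y=2.120000:
  k1 = f(1.000000, 2.120000) = -3.164400
  k2 = f(1.160000, 1.613696) = -1.274015
  y ← 2.120000 + (0.16/2)·(-3.164400 + (-1.274015)) = 1.764927
x=1.160000, y=1.764927:
  k1 = f(1.160000, 1.764927) = -1.784967
  k2 = f(1.320000, 1.479332) = -0.858424
  y ← 1.764927 + (0.16/2)·(-1.784967 + (-0.858424)) = 1.553456
y(1.32) ≈ 1.5535

1.5535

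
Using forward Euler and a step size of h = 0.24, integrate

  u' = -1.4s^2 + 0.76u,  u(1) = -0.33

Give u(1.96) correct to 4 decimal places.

Euler: u_{n+1} = u_n + h·f(s_n, u_n).
s=1.000000, u=-0.330000: f=-1.650800 → u ← -0.330000 + 0.24·(-1.650800) = -0.726192
s=1.240000, u=-0.726192: f=-2.704546 → u ← -0.726192 + 0.24·(-2.704546) = -1.375283
s=1.480000, u=-1.375283: f=-4.111775 → u ← -1.375283 + 0.24·(-4.111775) = -2.362109
s=1.720000, u=-2.362109: f=-5.936963 → u ← -2.362109 + 0.24·(-5.936963) = -3.786980
u(1.96) ≈ -3.7870

-3.7870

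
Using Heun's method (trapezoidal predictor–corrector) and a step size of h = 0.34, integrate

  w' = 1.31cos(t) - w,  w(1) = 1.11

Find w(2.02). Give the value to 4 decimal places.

Heun: k1 = f(t_n, w_n); k2 = f(t_n + h, w_n + h·k1); w_{n+1} = w_n + (h/2)·(k1 + k2).
t=1.000000, w=1.110000:
  k1 = f(1.000000, 1.110000) = -0.402204
  k2 = f(1.340000, 0.973251) = -0.673584
  w ← 1.110000 + (0.34/2)·(-0.402204 + (-0.673584)) = 0.927116
t=1.340000, w=0.927116:
  k1 = f(1.340000, 0.927116) = -0.627450
  k2 = f(1.680000, 0.713783) = -0.856556
  w ← 0.927116 + (0.34/2)·(-0.627450 + (-0.856556)) = 0.674835
t=1.680000, w=0.674835:
  k1 = f(1.680000, 0.674835) = -0.817608
  k2 = f(2.020000, 0.396848) = -0.965714
  w ← 0.674835 + (0.34/2)·(-0.817608 + (-0.965714)) = 0.371670
w(2.02) ≈ 0.3717

0.3717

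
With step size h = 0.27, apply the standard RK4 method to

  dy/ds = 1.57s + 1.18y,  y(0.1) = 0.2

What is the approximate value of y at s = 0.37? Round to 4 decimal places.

RK4: k1 = f(s_n, y_n); k2 = f(s_n + h/2, y_n + (h/2)·k1); k3 = f(s_n + h/2, y_n + (h/2)·k2); k4 = f(s_n + h, y_n + h·k3); y_{n+1} = y_n + (h/6)·(k1 + 2k2 + 2k3 + k4).
s=0.100000, y=0.200000:
  k1 = f(0.100000, 0.200000) = 0.393000
  k2 = f(0.235000, 0.253055) = 0.667555
  k3 = f(0.235000, 0.290120) = 0.711291
  k4 = f(0.370000, 0.392049) = 1.043517
  y ← 0.200000 + (0.27/6)·(k1 + 2k2 + 2k3 + k4) = 0.388739
y(0.37) ≈ 0.3887

0.3887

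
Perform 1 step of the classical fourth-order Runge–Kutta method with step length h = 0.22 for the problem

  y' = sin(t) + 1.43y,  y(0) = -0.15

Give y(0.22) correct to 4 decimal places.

-0.1786

RK4: k1 = f(t_n, y_n); k2 = f(t_n + h/2, y_n + (h/2)·k1); k3 = f(t_n + h/2, y_n + (h/2)·k2); k4 = f(t_n + h, y_n + h·k3); y_{n+1} = y_n + (h/6)·(k1 + 2k2 + 2k3 + k4).
t=0.000000, y=-0.150000:
  k1 = f(0.000000, -0.150000) = -0.214500
  k2 = f(0.110000, -0.173595) = -0.138463
  k3 = f(0.110000, -0.165231) = -0.126502
  k4 = f(0.220000, -0.177830) = -0.036068
  y ← -0.150000 + (0.22/6)·(k1 + 2k2 + 2k3 + k4) = -0.178618
y(0.22) ≈ -0.1786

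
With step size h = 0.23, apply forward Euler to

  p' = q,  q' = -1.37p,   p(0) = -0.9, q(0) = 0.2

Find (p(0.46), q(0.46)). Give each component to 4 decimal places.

-0.7428, 0.7527

Euler on (p,q): p_{n+1} = p_n + h·p', q_{n+1} = q_n + h·q'.
0.000000: (-0.900000, 0.200000); f=(0.200000, 1.233000) → (-0.854000, 0.483590)
0.230000: (-0.854000, 0.483590); f=(0.483590, 1.169980) → (-0.742774, 0.752685)
(p(0.46), q(0.46)) ≈ (-0.7428, 0.7527)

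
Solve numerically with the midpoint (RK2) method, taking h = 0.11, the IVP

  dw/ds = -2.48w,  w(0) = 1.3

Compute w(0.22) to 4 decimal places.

0.7596

Midpoint: k1 = f(s_n, w_n); k2 = f(s_n + h/2, w_n + (h/2)·k1); w_{n+1} = w_n + h·k2.
s=0.000000, w=1.300000:
  k1 = f(0.000000, 1.300000) = -3.224000
  k2 = f(0.055000, 1.122680) = -2.784246
  w ← 1.300000 + 0.11·(-2.784246) = 0.993733
s=0.110000, w=0.993733:
  k1 = f(0.110000, 0.993733) = -2.464458
  k2 = f(0.165000, 0.858188) = -2.128306
  w ← 0.993733 + 0.11·(-2.128306) = 0.759619
w(0.22) ≈ 0.7596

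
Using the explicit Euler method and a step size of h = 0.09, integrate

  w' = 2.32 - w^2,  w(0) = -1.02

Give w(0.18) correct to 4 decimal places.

-0.7697

Euler: w_{n+1} = w_n + h·f(x_n, w_n).
x=0.000000, w=-1.020000: f=1.279600 → w ← -1.020000 + 0.09·1.279600 = -0.904836
x=0.090000, w=-0.904836: f=1.501272 → w ← -0.904836 + 0.09·1.501272 = -0.769722
w(0.18) ≈ -0.7697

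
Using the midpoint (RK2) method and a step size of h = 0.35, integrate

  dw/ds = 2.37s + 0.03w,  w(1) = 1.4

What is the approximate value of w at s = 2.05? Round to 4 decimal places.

Midpoint: k1 = f(s_n, w_n); k2 = f(s_n + h/2, w_n + (h/2)·k1); w_{n+1} = w_n + h·k2.
s=1.000000, w=1.400000:
  k1 = f(1.000000, 1.400000) = 2.412000
  k2 = f(1.175000, 1.822100) = 2.839413
  w ← 1.400000 + 0.35·2.839413 = 2.393795
s=1.350000, w=2.393795:
  k1 = f(1.350000, 2.393795) = 3.271314
  k2 = f(1.525000, 2.966274) = 3.703238
  w ← 2.393795 + 0.35·3.703238 = 3.689928
s=1.700000, w=3.689928:
  k1 = f(1.700000, 3.689928) = 4.139698
  k2 = f(1.875000, 4.414375) = 4.576181
  w ← 3.689928 + 0.35·4.576181 = 5.291591
w(2.05) ≈ 5.2916

5.2916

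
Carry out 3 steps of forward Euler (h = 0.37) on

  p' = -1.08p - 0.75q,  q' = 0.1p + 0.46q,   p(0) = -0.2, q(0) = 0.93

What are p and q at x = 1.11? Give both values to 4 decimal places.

-0.6635, 1.4443

Euler on (p,q): p_{n+1} = p_n + h·p', q_{n+1} = q_n + h·q'.
0.000000: (-0.200000, 0.930000); f=(-0.481500, 0.407800) → (-0.378155, 1.080886)
0.370000: (-0.378155, 1.080886); f=(-0.402257, 0.459392) → (-0.526990, 1.250861)
0.740000: (-0.526990, 1.250861); f=(-0.368996, 0.522697) → (-0.663519, 1.444259)
(p(1.11), q(1.11)) ≈ (-0.6635, 1.4443)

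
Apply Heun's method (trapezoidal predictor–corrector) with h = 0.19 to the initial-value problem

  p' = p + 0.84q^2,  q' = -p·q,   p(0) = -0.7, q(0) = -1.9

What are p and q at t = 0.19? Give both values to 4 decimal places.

-0.1330, -2.0789

Heun on (p,q): k1 = f(t_n, state_n); k2 = f(t_n + h, state_n + h·k1); state_{n+1} = state_n + (h/2)·(k1 + k2).
0.000000: (-0.700000, -1.900000)
  k1 = (2.332400, -1.330000)
  predictor → (-0.256844, -2.152700)
  k2 = (3.635815, -0.552908)
  → (-0.133020, -2.078876)
(p(0.19), q(0.19)) ≈ (-0.1330, -2.0789)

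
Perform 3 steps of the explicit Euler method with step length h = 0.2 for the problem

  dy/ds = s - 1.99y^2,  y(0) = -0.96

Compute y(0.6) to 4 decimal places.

Euler: y_{n+1} = y_n + h·f(s_n, y_n).
s=0.000000, y=-0.960000: f=-1.833984 → y ← -0.960000 + 0.2·(-1.833984) = -1.326797
s=0.200000, y=-1.326797: f=-3.303176 → y ← -1.326797 + 0.2·(-3.303176) = -1.987432
s=0.400000, y=-1.987432: f=-7.460272 → y ← -1.987432 + 0.2·(-7.460272) = -3.479486
y(0.6) ≈ -3.4795

-3.4795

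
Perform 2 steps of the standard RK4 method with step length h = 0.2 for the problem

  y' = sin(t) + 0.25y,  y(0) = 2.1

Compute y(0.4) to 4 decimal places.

2.4025

RK4: k1 = f(t_n, y_n); k2 = f(t_n + h/2, y_n + (h/2)·k1); k3 = f(t_n + h/2, y_n + (h/2)·k2); k4 = f(t_n + h, y_n + h·k3); y_{n+1} = y_n + (h/6)·(k1 + 2k2 + 2k3 + k4).
t=0.000000, y=2.100000:
  k1 = f(0.000000, 2.100000) = 0.525000
  k2 = f(0.100000, 2.152500) = 0.637958
  k3 = f(0.100000, 2.163796) = 0.640782
  k4 = f(0.200000, 2.228156) = 0.755708
  y ← 2.100000 + (0.2/6)·(k1 + 2k2 + 2k3 + k4) = 2.227940
t=0.200000, y=2.227940:
  k1 = f(0.200000, 2.227940) = 0.755654
  k2 = f(0.300000, 2.303505) = 0.871396
  k3 = f(0.300000, 2.315079) = 0.874290
  k4 = f(0.400000, 2.402798) = 0.990118
  y ← 2.227940 + (0.2/6)·(k1 + 2k2 + 2k3 + k4) = 2.402511
y(0.4) ≈ 2.4025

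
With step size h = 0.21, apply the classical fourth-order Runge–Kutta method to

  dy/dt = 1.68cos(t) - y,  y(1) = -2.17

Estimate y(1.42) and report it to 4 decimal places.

RK4: k1 = f(t_n, y_n); k2 = f(t_n + h/2, y_n + (h/2)·k1); k3 = f(t_n + h/2, y_n + (h/2)·k2); k4 = f(t_n + h, y_n + h·k3); y_{n+1} = y_n + (h/6)·(k1 + 2k2 + 2k3 + k4).
t=1.000000, y=-2.170000:
  k1 = f(1.000000, -2.170000) = 3.077708
  k2 = f(1.105000, -1.846841) = 2.601387
  k3 = f(1.105000, -1.896854) = 2.651400
  k4 = f(1.210000, -1.613206) = 2.206279
  y ← -2.170000 + (0.21/6)·(k1 + 2k2 + 2k3 + k4) = -1.617365
t=1.210000, y=-1.617365:
  k1 = f(1.210000, -1.617365) = 2.210438
  k2 = f(1.315000, -1.385269) = 1.810336
  k3 = f(1.315000, -1.427280) = 1.852347
  k4 = f(1.420000, -1.228373) = 1.480751
  y ← -1.617365 + (0.21/6)·(k1 + 2k2 + 2k3 + k4) = -1.231786
y(1.42) ≈ -1.2318

-1.2318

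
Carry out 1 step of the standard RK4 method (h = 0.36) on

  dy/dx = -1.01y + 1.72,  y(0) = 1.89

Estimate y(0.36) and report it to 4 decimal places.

1.8330

RK4: k1 = f(x_n, y_n); k2 = f(x_n + h/2, y_n + (h/2)·k1); k3 = f(x_n + h/2, y_n + (h/2)·k2); k4 = f(x_n + h, y_n + h·k3); y_{n+1} = y_n + (h/6)·(k1 + 2k2 + 2k3 + k4).
x=0.000000, y=1.890000:
  k1 = f(0.000000, 1.890000) = -0.188900
  k2 = f(0.180000, 1.855998) = -0.154558
  k3 = f(0.180000, 1.862180) = -0.160801
  k4 = f(0.360000, 1.832112) = -0.130433
  y ← 1.890000 + (0.36/6)·(k1 + 2k2 + 2k3 + k4) = 1.832997
y(0.36) ≈ 1.8330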